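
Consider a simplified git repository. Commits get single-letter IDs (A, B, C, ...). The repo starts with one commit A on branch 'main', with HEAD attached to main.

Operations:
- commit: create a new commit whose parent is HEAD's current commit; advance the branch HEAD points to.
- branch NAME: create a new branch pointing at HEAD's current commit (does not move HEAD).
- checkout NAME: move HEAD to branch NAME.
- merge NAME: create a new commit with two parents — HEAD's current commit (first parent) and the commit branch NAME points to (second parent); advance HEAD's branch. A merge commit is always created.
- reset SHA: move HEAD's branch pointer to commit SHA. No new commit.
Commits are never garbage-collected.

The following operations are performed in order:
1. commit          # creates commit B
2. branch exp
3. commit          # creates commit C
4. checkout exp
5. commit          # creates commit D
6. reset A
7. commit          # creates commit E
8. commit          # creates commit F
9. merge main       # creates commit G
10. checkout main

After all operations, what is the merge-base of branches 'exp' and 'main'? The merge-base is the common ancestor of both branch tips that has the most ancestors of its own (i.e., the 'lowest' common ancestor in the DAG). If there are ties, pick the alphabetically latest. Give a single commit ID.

Answer: C

Derivation:
After op 1 (commit): HEAD=main@B [main=B]
After op 2 (branch): HEAD=main@B [exp=B main=B]
After op 3 (commit): HEAD=main@C [exp=B main=C]
After op 4 (checkout): HEAD=exp@B [exp=B main=C]
After op 5 (commit): HEAD=exp@D [exp=D main=C]
After op 6 (reset): HEAD=exp@A [exp=A main=C]
After op 7 (commit): HEAD=exp@E [exp=E main=C]
After op 8 (commit): HEAD=exp@F [exp=F main=C]
After op 9 (merge): HEAD=exp@G [exp=G main=C]
After op 10 (checkout): HEAD=main@C [exp=G main=C]
ancestors(exp=G): ['A', 'B', 'C', 'E', 'F', 'G']
ancestors(main=C): ['A', 'B', 'C']
common: ['A', 'B', 'C']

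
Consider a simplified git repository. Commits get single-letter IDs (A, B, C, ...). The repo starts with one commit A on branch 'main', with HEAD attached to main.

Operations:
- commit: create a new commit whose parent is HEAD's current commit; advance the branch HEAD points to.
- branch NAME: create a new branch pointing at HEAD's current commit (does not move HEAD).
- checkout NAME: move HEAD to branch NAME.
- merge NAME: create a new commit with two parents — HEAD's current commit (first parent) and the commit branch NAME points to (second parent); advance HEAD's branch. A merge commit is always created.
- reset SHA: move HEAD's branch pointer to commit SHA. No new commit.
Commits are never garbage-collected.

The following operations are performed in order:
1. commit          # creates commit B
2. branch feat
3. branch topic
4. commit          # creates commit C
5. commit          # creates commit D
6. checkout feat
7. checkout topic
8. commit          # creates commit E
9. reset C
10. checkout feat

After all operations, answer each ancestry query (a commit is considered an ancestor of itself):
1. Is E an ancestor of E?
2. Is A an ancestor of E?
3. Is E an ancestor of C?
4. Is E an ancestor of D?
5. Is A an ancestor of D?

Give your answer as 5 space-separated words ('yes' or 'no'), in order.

After op 1 (commit): HEAD=main@B [main=B]
After op 2 (branch): HEAD=main@B [feat=B main=B]
After op 3 (branch): HEAD=main@B [feat=B main=B topic=B]
After op 4 (commit): HEAD=main@C [feat=B main=C topic=B]
After op 5 (commit): HEAD=main@D [feat=B main=D topic=B]
After op 6 (checkout): HEAD=feat@B [feat=B main=D topic=B]
After op 7 (checkout): HEAD=topic@B [feat=B main=D topic=B]
After op 8 (commit): HEAD=topic@E [feat=B main=D topic=E]
After op 9 (reset): HEAD=topic@C [feat=B main=D topic=C]
After op 10 (checkout): HEAD=feat@B [feat=B main=D topic=C]
ancestors(E) = {A,B,E}; E in? yes
ancestors(E) = {A,B,E}; A in? yes
ancestors(C) = {A,B,C}; E in? no
ancestors(D) = {A,B,C,D}; E in? no
ancestors(D) = {A,B,C,D}; A in? yes

Answer: yes yes no no yes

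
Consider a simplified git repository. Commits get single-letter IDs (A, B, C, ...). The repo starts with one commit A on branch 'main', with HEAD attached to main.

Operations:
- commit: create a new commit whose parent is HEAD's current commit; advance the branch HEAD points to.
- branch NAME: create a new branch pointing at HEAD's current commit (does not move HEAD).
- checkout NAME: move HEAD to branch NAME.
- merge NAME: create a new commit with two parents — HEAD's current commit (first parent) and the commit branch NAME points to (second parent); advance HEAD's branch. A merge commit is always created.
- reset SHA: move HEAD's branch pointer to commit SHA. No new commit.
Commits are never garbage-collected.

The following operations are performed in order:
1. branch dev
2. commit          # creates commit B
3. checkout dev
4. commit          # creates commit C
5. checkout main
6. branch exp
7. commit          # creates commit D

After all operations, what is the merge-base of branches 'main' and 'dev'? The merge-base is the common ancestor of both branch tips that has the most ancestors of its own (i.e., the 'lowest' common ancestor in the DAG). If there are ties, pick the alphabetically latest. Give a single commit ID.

Answer: A

Derivation:
After op 1 (branch): HEAD=main@A [dev=A main=A]
After op 2 (commit): HEAD=main@B [dev=A main=B]
After op 3 (checkout): HEAD=dev@A [dev=A main=B]
After op 4 (commit): HEAD=dev@C [dev=C main=B]
After op 5 (checkout): HEAD=main@B [dev=C main=B]
After op 6 (branch): HEAD=main@B [dev=C exp=B main=B]
After op 7 (commit): HEAD=main@D [dev=C exp=B main=D]
ancestors(main=D): ['A', 'B', 'D']
ancestors(dev=C): ['A', 'C']
common: ['A']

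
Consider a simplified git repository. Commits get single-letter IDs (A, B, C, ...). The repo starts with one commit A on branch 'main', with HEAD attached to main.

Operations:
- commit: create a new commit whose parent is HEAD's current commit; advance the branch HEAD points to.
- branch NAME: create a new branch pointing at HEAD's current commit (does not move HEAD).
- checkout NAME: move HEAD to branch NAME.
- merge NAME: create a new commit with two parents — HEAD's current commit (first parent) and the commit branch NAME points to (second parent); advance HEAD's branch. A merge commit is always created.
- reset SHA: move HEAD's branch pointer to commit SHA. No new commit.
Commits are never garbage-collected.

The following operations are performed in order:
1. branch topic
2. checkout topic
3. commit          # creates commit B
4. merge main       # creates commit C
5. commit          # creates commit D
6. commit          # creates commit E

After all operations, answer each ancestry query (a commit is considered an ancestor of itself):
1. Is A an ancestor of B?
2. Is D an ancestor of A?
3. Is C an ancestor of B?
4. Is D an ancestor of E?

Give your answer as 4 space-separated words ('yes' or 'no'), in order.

After op 1 (branch): HEAD=main@A [main=A topic=A]
After op 2 (checkout): HEAD=topic@A [main=A topic=A]
After op 3 (commit): HEAD=topic@B [main=A topic=B]
After op 4 (merge): HEAD=topic@C [main=A topic=C]
After op 5 (commit): HEAD=topic@D [main=A topic=D]
After op 6 (commit): HEAD=topic@E [main=A topic=E]
ancestors(B) = {A,B}; A in? yes
ancestors(A) = {A}; D in? no
ancestors(B) = {A,B}; C in? no
ancestors(E) = {A,B,C,D,E}; D in? yes

Answer: yes no no yes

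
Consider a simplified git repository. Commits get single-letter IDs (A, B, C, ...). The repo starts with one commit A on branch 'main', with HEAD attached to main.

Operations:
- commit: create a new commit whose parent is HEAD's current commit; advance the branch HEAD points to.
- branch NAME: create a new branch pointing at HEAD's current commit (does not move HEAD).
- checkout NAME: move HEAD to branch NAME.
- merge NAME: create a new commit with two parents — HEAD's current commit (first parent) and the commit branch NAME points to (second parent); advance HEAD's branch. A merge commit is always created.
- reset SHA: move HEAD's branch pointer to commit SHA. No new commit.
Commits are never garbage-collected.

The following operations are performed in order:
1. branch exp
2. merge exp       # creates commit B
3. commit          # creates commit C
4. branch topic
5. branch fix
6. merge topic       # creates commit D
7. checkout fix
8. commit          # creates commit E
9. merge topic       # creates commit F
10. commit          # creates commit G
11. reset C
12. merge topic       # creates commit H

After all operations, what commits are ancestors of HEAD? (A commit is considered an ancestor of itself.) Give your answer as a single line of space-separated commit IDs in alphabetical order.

After op 1 (branch): HEAD=main@A [exp=A main=A]
After op 2 (merge): HEAD=main@B [exp=A main=B]
After op 3 (commit): HEAD=main@C [exp=A main=C]
After op 4 (branch): HEAD=main@C [exp=A main=C topic=C]
After op 5 (branch): HEAD=main@C [exp=A fix=C main=C topic=C]
After op 6 (merge): HEAD=main@D [exp=A fix=C main=D topic=C]
After op 7 (checkout): HEAD=fix@C [exp=A fix=C main=D topic=C]
After op 8 (commit): HEAD=fix@E [exp=A fix=E main=D topic=C]
After op 9 (merge): HEAD=fix@F [exp=A fix=F main=D topic=C]
After op 10 (commit): HEAD=fix@G [exp=A fix=G main=D topic=C]
After op 11 (reset): HEAD=fix@C [exp=A fix=C main=D topic=C]
After op 12 (merge): HEAD=fix@H [exp=A fix=H main=D topic=C]

Answer: A B C H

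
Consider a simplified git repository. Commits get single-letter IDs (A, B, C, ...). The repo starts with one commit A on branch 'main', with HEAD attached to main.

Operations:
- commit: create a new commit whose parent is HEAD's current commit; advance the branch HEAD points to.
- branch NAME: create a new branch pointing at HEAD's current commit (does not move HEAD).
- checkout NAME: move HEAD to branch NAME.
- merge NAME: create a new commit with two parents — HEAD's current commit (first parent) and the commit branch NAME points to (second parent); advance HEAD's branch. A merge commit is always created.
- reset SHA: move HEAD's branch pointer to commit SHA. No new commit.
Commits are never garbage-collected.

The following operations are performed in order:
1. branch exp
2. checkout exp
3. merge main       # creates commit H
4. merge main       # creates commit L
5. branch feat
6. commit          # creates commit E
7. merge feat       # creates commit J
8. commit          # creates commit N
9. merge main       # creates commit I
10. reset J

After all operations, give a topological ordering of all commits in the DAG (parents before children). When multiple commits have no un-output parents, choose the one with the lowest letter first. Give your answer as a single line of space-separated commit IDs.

After op 1 (branch): HEAD=main@A [exp=A main=A]
After op 2 (checkout): HEAD=exp@A [exp=A main=A]
After op 3 (merge): HEAD=exp@H [exp=H main=A]
After op 4 (merge): HEAD=exp@L [exp=L main=A]
After op 5 (branch): HEAD=exp@L [exp=L feat=L main=A]
After op 6 (commit): HEAD=exp@E [exp=E feat=L main=A]
After op 7 (merge): HEAD=exp@J [exp=J feat=L main=A]
After op 8 (commit): HEAD=exp@N [exp=N feat=L main=A]
After op 9 (merge): HEAD=exp@I [exp=I feat=L main=A]
After op 10 (reset): HEAD=exp@J [exp=J feat=L main=A]
commit A: parents=[]
commit E: parents=['L']
commit H: parents=['A', 'A']
commit I: parents=['N', 'A']
commit J: parents=['E', 'L']
commit L: parents=['H', 'A']
commit N: parents=['J']

Answer: A H L E J N I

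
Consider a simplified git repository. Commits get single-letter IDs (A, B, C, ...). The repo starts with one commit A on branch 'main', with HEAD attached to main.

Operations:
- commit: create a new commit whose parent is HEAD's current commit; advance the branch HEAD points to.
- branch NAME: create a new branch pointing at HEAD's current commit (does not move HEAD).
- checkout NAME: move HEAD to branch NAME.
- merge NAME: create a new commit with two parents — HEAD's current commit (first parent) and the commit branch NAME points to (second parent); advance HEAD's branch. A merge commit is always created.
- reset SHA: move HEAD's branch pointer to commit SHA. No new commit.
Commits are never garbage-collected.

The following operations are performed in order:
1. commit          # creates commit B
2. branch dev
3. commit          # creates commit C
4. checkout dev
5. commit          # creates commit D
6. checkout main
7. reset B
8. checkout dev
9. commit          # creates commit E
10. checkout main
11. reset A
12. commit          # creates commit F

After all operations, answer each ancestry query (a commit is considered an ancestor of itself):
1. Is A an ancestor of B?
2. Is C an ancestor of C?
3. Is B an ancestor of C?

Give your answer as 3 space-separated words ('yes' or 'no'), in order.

After op 1 (commit): HEAD=main@B [main=B]
After op 2 (branch): HEAD=main@B [dev=B main=B]
After op 3 (commit): HEAD=main@C [dev=B main=C]
After op 4 (checkout): HEAD=dev@B [dev=B main=C]
After op 5 (commit): HEAD=dev@D [dev=D main=C]
After op 6 (checkout): HEAD=main@C [dev=D main=C]
After op 7 (reset): HEAD=main@B [dev=D main=B]
After op 8 (checkout): HEAD=dev@D [dev=D main=B]
After op 9 (commit): HEAD=dev@E [dev=E main=B]
After op 10 (checkout): HEAD=main@B [dev=E main=B]
After op 11 (reset): HEAD=main@A [dev=E main=A]
After op 12 (commit): HEAD=main@F [dev=E main=F]
ancestors(B) = {A,B}; A in? yes
ancestors(C) = {A,B,C}; C in? yes
ancestors(C) = {A,B,C}; B in? yes

Answer: yes yes yes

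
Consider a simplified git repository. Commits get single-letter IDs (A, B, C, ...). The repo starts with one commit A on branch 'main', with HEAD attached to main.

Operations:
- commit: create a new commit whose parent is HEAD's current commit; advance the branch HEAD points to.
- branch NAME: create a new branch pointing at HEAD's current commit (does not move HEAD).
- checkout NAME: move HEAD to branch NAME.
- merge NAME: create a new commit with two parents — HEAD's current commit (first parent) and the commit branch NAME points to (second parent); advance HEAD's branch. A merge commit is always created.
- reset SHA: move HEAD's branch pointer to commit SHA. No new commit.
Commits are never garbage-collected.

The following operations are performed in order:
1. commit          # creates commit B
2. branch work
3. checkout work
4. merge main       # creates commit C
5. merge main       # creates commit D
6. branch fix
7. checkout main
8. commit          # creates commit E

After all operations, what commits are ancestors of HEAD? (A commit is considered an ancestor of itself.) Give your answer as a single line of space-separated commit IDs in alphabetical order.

Answer: A B E

Derivation:
After op 1 (commit): HEAD=main@B [main=B]
After op 2 (branch): HEAD=main@B [main=B work=B]
After op 3 (checkout): HEAD=work@B [main=B work=B]
After op 4 (merge): HEAD=work@C [main=B work=C]
After op 5 (merge): HEAD=work@D [main=B work=D]
After op 6 (branch): HEAD=work@D [fix=D main=B work=D]
After op 7 (checkout): HEAD=main@B [fix=D main=B work=D]
After op 8 (commit): HEAD=main@E [fix=D main=E work=D]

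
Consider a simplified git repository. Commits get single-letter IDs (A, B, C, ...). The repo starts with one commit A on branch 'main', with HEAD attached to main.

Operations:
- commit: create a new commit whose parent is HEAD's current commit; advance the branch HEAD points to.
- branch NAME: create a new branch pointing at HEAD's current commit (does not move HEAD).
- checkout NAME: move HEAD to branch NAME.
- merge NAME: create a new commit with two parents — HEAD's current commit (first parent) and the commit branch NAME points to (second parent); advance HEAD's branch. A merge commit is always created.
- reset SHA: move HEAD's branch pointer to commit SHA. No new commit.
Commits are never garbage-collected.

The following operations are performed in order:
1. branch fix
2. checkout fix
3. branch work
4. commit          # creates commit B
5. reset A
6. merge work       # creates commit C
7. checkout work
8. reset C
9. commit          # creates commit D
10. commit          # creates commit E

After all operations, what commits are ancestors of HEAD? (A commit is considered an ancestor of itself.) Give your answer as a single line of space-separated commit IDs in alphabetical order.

Answer: A C D E

Derivation:
After op 1 (branch): HEAD=main@A [fix=A main=A]
After op 2 (checkout): HEAD=fix@A [fix=A main=A]
After op 3 (branch): HEAD=fix@A [fix=A main=A work=A]
After op 4 (commit): HEAD=fix@B [fix=B main=A work=A]
After op 5 (reset): HEAD=fix@A [fix=A main=A work=A]
After op 6 (merge): HEAD=fix@C [fix=C main=A work=A]
After op 7 (checkout): HEAD=work@A [fix=C main=A work=A]
After op 8 (reset): HEAD=work@C [fix=C main=A work=C]
After op 9 (commit): HEAD=work@D [fix=C main=A work=D]
After op 10 (commit): HEAD=work@E [fix=C main=A work=E]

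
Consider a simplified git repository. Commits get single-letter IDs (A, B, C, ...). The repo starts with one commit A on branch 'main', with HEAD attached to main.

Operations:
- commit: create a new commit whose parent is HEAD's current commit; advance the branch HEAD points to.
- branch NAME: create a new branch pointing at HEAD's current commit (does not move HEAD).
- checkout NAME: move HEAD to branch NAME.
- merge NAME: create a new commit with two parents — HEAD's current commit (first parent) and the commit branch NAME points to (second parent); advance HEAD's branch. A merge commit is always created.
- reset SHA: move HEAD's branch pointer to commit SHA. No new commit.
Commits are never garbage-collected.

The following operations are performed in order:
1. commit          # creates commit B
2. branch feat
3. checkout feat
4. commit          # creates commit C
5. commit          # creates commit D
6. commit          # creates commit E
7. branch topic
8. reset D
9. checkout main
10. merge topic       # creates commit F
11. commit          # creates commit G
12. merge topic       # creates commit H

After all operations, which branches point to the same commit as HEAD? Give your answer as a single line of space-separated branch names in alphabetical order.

After op 1 (commit): HEAD=main@B [main=B]
After op 2 (branch): HEAD=main@B [feat=B main=B]
After op 3 (checkout): HEAD=feat@B [feat=B main=B]
After op 4 (commit): HEAD=feat@C [feat=C main=B]
After op 5 (commit): HEAD=feat@D [feat=D main=B]
After op 6 (commit): HEAD=feat@E [feat=E main=B]
After op 7 (branch): HEAD=feat@E [feat=E main=B topic=E]
After op 8 (reset): HEAD=feat@D [feat=D main=B topic=E]
After op 9 (checkout): HEAD=main@B [feat=D main=B topic=E]
After op 10 (merge): HEAD=main@F [feat=D main=F topic=E]
After op 11 (commit): HEAD=main@G [feat=D main=G topic=E]
After op 12 (merge): HEAD=main@H [feat=D main=H topic=E]

Answer: main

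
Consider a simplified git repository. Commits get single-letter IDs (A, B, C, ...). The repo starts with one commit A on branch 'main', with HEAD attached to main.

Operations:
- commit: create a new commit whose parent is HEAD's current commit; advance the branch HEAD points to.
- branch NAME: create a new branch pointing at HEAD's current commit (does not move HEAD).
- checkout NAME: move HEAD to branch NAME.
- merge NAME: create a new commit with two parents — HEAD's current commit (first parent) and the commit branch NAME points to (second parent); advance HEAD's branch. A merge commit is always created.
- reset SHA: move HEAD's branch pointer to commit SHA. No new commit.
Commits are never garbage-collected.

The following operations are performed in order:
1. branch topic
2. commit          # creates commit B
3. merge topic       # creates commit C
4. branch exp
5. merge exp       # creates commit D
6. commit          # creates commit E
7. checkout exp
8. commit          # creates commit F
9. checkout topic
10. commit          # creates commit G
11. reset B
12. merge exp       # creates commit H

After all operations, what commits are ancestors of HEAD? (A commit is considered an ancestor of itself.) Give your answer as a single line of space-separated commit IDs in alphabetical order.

Answer: A B C F H

Derivation:
After op 1 (branch): HEAD=main@A [main=A topic=A]
After op 2 (commit): HEAD=main@B [main=B topic=A]
After op 3 (merge): HEAD=main@C [main=C topic=A]
After op 4 (branch): HEAD=main@C [exp=C main=C topic=A]
After op 5 (merge): HEAD=main@D [exp=C main=D topic=A]
After op 6 (commit): HEAD=main@E [exp=C main=E topic=A]
After op 7 (checkout): HEAD=exp@C [exp=C main=E topic=A]
After op 8 (commit): HEAD=exp@F [exp=F main=E topic=A]
After op 9 (checkout): HEAD=topic@A [exp=F main=E topic=A]
After op 10 (commit): HEAD=topic@G [exp=F main=E topic=G]
After op 11 (reset): HEAD=topic@B [exp=F main=E topic=B]
After op 12 (merge): HEAD=topic@H [exp=F main=E topic=H]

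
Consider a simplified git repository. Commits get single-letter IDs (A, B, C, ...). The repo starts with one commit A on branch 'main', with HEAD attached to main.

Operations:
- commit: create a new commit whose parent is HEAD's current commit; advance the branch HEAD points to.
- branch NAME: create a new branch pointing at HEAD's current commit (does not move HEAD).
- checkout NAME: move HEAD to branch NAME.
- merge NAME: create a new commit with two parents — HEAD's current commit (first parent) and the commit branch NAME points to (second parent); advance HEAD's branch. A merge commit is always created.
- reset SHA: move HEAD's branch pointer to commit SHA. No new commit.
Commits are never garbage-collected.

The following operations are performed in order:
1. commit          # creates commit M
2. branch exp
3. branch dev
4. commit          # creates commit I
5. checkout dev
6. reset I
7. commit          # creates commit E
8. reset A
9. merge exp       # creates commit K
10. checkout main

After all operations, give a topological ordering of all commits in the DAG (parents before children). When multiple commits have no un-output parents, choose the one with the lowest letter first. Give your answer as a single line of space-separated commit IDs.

After op 1 (commit): HEAD=main@M [main=M]
After op 2 (branch): HEAD=main@M [exp=M main=M]
After op 3 (branch): HEAD=main@M [dev=M exp=M main=M]
After op 4 (commit): HEAD=main@I [dev=M exp=M main=I]
After op 5 (checkout): HEAD=dev@M [dev=M exp=M main=I]
After op 6 (reset): HEAD=dev@I [dev=I exp=M main=I]
After op 7 (commit): HEAD=dev@E [dev=E exp=M main=I]
After op 8 (reset): HEAD=dev@A [dev=A exp=M main=I]
After op 9 (merge): HEAD=dev@K [dev=K exp=M main=I]
After op 10 (checkout): HEAD=main@I [dev=K exp=M main=I]
commit A: parents=[]
commit E: parents=['I']
commit I: parents=['M']
commit K: parents=['A', 'M']
commit M: parents=['A']

Answer: A M I E K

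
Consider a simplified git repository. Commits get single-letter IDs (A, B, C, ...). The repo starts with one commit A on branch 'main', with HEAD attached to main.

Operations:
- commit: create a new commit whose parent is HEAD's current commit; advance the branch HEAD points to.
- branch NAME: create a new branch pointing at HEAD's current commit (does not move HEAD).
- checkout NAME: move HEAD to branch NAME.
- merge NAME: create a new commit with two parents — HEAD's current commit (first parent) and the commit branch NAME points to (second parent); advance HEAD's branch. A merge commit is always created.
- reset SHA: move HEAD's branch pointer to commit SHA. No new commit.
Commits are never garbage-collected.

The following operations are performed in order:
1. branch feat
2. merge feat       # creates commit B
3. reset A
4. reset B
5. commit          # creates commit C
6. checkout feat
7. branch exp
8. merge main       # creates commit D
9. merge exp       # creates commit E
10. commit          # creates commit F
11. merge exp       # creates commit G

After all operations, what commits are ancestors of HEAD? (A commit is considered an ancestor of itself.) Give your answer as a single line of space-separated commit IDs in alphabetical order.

Answer: A B C D E F G

Derivation:
After op 1 (branch): HEAD=main@A [feat=A main=A]
After op 2 (merge): HEAD=main@B [feat=A main=B]
After op 3 (reset): HEAD=main@A [feat=A main=A]
After op 4 (reset): HEAD=main@B [feat=A main=B]
After op 5 (commit): HEAD=main@C [feat=A main=C]
After op 6 (checkout): HEAD=feat@A [feat=A main=C]
After op 7 (branch): HEAD=feat@A [exp=A feat=A main=C]
After op 8 (merge): HEAD=feat@D [exp=A feat=D main=C]
After op 9 (merge): HEAD=feat@E [exp=A feat=E main=C]
After op 10 (commit): HEAD=feat@F [exp=A feat=F main=C]
After op 11 (merge): HEAD=feat@G [exp=A feat=G main=C]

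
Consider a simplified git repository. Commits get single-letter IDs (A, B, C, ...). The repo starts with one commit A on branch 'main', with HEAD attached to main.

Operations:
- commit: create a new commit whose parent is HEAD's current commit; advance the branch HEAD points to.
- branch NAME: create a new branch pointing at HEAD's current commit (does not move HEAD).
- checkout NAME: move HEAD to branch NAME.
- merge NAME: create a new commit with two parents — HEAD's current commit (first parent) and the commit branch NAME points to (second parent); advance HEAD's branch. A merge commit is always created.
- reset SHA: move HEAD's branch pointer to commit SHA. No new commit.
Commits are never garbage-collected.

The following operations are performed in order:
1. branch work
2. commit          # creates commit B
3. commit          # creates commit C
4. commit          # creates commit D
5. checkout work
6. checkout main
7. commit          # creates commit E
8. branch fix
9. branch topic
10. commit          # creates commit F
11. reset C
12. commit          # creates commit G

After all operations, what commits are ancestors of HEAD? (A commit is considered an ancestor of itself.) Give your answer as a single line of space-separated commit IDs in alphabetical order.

Answer: A B C G

Derivation:
After op 1 (branch): HEAD=main@A [main=A work=A]
After op 2 (commit): HEAD=main@B [main=B work=A]
After op 3 (commit): HEAD=main@C [main=C work=A]
After op 4 (commit): HEAD=main@D [main=D work=A]
After op 5 (checkout): HEAD=work@A [main=D work=A]
After op 6 (checkout): HEAD=main@D [main=D work=A]
After op 7 (commit): HEAD=main@E [main=E work=A]
After op 8 (branch): HEAD=main@E [fix=E main=E work=A]
After op 9 (branch): HEAD=main@E [fix=E main=E topic=E work=A]
After op 10 (commit): HEAD=main@F [fix=E main=F topic=E work=A]
After op 11 (reset): HEAD=main@C [fix=E main=C topic=E work=A]
After op 12 (commit): HEAD=main@G [fix=E main=G topic=E work=A]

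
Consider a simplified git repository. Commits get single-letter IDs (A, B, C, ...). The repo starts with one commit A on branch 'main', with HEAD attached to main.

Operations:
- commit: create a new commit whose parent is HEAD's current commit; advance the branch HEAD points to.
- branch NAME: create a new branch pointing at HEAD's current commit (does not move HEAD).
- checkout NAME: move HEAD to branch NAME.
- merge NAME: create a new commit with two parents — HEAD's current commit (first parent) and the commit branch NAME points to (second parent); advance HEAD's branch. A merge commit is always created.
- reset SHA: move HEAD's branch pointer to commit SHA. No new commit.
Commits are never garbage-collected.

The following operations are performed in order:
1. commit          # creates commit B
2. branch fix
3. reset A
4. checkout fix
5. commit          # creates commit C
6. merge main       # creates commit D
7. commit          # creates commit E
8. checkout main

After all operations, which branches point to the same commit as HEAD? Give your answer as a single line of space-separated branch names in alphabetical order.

After op 1 (commit): HEAD=main@B [main=B]
After op 2 (branch): HEAD=main@B [fix=B main=B]
After op 3 (reset): HEAD=main@A [fix=B main=A]
After op 4 (checkout): HEAD=fix@B [fix=B main=A]
After op 5 (commit): HEAD=fix@C [fix=C main=A]
After op 6 (merge): HEAD=fix@D [fix=D main=A]
After op 7 (commit): HEAD=fix@E [fix=E main=A]
After op 8 (checkout): HEAD=main@A [fix=E main=A]

Answer: main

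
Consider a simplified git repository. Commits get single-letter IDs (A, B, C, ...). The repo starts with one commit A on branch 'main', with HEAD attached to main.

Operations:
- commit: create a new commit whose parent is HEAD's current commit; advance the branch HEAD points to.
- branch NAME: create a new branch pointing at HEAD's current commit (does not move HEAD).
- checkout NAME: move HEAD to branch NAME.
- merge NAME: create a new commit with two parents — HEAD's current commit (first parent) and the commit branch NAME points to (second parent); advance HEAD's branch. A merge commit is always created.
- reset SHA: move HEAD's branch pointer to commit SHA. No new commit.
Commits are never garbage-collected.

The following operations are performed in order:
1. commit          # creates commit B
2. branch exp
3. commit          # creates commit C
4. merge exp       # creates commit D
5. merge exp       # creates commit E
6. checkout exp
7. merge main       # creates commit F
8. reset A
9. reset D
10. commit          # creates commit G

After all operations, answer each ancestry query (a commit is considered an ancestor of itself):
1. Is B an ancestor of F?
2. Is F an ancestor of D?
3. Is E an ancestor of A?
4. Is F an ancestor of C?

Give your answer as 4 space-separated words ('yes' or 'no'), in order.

After op 1 (commit): HEAD=main@B [main=B]
After op 2 (branch): HEAD=main@B [exp=B main=B]
After op 3 (commit): HEAD=main@C [exp=B main=C]
After op 4 (merge): HEAD=main@D [exp=B main=D]
After op 5 (merge): HEAD=main@E [exp=B main=E]
After op 6 (checkout): HEAD=exp@B [exp=B main=E]
After op 7 (merge): HEAD=exp@F [exp=F main=E]
After op 8 (reset): HEAD=exp@A [exp=A main=E]
After op 9 (reset): HEAD=exp@D [exp=D main=E]
After op 10 (commit): HEAD=exp@G [exp=G main=E]
ancestors(F) = {A,B,C,D,E,F}; B in? yes
ancestors(D) = {A,B,C,D}; F in? no
ancestors(A) = {A}; E in? no
ancestors(C) = {A,B,C}; F in? no

Answer: yes no no no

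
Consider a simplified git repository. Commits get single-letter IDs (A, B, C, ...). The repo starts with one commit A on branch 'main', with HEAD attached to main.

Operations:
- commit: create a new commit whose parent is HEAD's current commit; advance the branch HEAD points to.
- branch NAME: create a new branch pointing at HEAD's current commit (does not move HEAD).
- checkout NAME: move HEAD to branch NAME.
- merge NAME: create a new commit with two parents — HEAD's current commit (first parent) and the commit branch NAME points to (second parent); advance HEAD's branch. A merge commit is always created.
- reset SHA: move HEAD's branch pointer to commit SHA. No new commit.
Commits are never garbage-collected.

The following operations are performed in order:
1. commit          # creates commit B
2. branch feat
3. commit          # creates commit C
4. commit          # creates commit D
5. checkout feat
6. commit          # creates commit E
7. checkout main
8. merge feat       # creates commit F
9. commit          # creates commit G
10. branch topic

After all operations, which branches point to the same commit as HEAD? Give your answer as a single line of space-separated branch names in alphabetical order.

After op 1 (commit): HEAD=main@B [main=B]
After op 2 (branch): HEAD=main@B [feat=B main=B]
After op 3 (commit): HEAD=main@C [feat=B main=C]
After op 4 (commit): HEAD=main@D [feat=B main=D]
After op 5 (checkout): HEAD=feat@B [feat=B main=D]
After op 6 (commit): HEAD=feat@E [feat=E main=D]
After op 7 (checkout): HEAD=main@D [feat=E main=D]
After op 8 (merge): HEAD=main@F [feat=E main=F]
After op 9 (commit): HEAD=main@G [feat=E main=G]
After op 10 (branch): HEAD=main@G [feat=E main=G topic=G]

Answer: main topic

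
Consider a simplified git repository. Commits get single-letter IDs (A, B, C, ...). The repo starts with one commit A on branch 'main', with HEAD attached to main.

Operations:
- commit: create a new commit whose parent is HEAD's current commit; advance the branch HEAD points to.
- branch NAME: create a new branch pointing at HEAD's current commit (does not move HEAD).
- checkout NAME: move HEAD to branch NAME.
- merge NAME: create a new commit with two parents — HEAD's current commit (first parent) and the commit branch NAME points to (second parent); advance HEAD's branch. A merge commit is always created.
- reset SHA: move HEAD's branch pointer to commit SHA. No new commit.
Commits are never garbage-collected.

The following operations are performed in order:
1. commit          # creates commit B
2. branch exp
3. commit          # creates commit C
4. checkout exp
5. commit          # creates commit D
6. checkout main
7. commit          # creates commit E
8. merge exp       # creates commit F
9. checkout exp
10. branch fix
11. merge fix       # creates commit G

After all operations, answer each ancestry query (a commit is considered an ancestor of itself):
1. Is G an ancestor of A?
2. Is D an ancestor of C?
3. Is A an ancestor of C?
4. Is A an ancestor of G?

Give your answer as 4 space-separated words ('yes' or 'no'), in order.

After op 1 (commit): HEAD=main@B [main=B]
After op 2 (branch): HEAD=main@B [exp=B main=B]
After op 3 (commit): HEAD=main@C [exp=B main=C]
After op 4 (checkout): HEAD=exp@B [exp=B main=C]
After op 5 (commit): HEAD=exp@D [exp=D main=C]
After op 6 (checkout): HEAD=main@C [exp=D main=C]
After op 7 (commit): HEAD=main@E [exp=D main=E]
After op 8 (merge): HEAD=main@F [exp=D main=F]
After op 9 (checkout): HEAD=exp@D [exp=D main=F]
After op 10 (branch): HEAD=exp@D [exp=D fix=D main=F]
After op 11 (merge): HEAD=exp@G [exp=G fix=D main=F]
ancestors(A) = {A}; G in? no
ancestors(C) = {A,B,C}; D in? no
ancestors(C) = {A,B,C}; A in? yes
ancestors(G) = {A,B,D,G}; A in? yes

Answer: no no yes yes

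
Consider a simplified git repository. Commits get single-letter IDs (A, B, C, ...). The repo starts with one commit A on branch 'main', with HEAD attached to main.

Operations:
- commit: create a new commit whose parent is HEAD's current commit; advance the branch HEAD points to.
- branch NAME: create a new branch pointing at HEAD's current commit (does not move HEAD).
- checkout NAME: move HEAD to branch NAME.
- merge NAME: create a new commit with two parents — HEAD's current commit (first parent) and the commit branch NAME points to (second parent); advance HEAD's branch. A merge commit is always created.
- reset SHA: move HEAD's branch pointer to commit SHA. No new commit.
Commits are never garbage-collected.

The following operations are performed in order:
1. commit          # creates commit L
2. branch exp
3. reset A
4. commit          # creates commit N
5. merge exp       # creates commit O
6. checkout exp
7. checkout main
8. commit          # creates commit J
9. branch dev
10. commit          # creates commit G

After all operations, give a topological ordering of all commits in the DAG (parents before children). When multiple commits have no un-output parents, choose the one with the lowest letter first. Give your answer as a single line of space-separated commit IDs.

After op 1 (commit): HEAD=main@L [main=L]
After op 2 (branch): HEAD=main@L [exp=L main=L]
After op 3 (reset): HEAD=main@A [exp=L main=A]
After op 4 (commit): HEAD=main@N [exp=L main=N]
After op 5 (merge): HEAD=main@O [exp=L main=O]
After op 6 (checkout): HEAD=exp@L [exp=L main=O]
After op 7 (checkout): HEAD=main@O [exp=L main=O]
After op 8 (commit): HEAD=main@J [exp=L main=J]
After op 9 (branch): HEAD=main@J [dev=J exp=L main=J]
After op 10 (commit): HEAD=main@G [dev=J exp=L main=G]
commit A: parents=[]
commit G: parents=['J']
commit J: parents=['O']
commit L: parents=['A']
commit N: parents=['A']
commit O: parents=['N', 'L']

Answer: A L N O J G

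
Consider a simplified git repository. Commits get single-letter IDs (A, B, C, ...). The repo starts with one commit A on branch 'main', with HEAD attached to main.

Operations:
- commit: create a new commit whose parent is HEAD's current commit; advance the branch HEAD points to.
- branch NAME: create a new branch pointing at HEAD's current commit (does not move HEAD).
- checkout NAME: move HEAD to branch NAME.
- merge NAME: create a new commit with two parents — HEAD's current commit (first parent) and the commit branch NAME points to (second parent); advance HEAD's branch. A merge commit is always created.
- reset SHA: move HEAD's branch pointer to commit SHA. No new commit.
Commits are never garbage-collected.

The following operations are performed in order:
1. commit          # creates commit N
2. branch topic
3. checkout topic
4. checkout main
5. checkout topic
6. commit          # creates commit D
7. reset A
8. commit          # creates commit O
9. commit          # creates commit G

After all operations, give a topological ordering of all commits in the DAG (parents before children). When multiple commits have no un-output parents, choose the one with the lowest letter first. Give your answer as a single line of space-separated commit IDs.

After op 1 (commit): HEAD=main@N [main=N]
After op 2 (branch): HEAD=main@N [main=N topic=N]
After op 3 (checkout): HEAD=topic@N [main=N topic=N]
After op 4 (checkout): HEAD=main@N [main=N topic=N]
After op 5 (checkout): HEAD=topic@N [main=N topic=N]
After op 6 (commit): HEAD=topic@D [main=N topic=D]
After op 7 (reset): HEAD=topic@A [main=N topic=A]
After op 8 (commit): HEAD=topic@O [main=N topic=O]
After op 9 (commit): HEAD=topic@G [main=N topic=G]
commit A: parents=[]
commit D: parents=['N']
commit G: parents=['O']
commit N: parents=['A']
commit O: parents=['A']

Answer: A N D O G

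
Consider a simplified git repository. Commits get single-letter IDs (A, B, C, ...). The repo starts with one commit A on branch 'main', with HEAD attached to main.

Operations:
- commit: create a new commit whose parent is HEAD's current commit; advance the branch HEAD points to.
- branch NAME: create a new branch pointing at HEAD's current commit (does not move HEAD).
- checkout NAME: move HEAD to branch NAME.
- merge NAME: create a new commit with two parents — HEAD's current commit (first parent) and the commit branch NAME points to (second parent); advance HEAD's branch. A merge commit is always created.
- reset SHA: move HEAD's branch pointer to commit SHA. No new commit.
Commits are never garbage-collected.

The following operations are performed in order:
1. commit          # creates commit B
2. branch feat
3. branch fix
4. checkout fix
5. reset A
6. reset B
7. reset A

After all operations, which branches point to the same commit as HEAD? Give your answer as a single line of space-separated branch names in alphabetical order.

After op 1 (commit): HEAD=main@B [main=B]
After op 2 (branch): HEAD=main@B [feat=B main=B]
After op 3 (branch): HEAD=main@B [feat=B fix=B main=B]
After op 4 (checkout): HEAD=fix@B [feat=B fix=B main=B]
After op 5 (reset): HEAD=fix@A [feat=B fix=A main=B]
After op 6 (reset): HEAD=fix@B [feat=B fix=B main=B]
After op 7 (reset): HEAD=fix@A [feat=B fix=A main=B]

Answer: fix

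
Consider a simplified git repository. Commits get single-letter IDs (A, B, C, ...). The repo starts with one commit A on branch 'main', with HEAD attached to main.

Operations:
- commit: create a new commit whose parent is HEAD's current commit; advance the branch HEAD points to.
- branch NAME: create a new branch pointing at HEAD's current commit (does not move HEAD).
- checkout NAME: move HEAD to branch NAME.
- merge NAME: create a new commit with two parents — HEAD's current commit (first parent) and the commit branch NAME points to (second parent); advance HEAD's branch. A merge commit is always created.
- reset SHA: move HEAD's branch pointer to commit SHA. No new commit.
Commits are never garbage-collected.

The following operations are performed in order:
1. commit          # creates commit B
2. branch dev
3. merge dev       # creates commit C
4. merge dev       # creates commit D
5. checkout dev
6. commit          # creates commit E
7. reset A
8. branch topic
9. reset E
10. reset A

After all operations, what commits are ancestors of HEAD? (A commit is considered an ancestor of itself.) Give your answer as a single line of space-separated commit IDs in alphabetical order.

After op 1 (commit): HEAD=main@B [main=B]
After op 2 (branch): HEAD=main@B [dev=B main=B]
After op 3 (merge): HEAD=main@C [dev=B main=C]
After op 4 (merge): HEAD=main@D [dev=B main=D]
After op 5 (checkout): HEAD=dev@B [dev=B main=D]
After op 6 (commit): HEAD=dev@E [dev=E main=D]
After op 7 (reset): HEAD=dev@A [dev=A main=D]
After op 8 (branch): HEAD=dev@A [dev=A main=D topic=A]
After op 9 (reset): HEAD=dev@E [dev=E main=D topic=A]
After op 10 (reset): HEAD=dev@A [dev=A main=D topic=A]

Answer: A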